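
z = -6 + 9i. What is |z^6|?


|z| = sqrt(36+81) = sqrt(117) = 10.8167
|z^6| = |z|^6 = (sqrt(117))^6 = 117^3 = 1601613

|z^6| = 1601613


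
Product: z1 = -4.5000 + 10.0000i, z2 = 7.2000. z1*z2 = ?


Real = -4.5*7.2 - 10*0 = -32.4 - 0 = -32.4
Imag = -4.5*0 + 7.2*10 = 0 + 72 = 72

-32.4000 + 72.0000i


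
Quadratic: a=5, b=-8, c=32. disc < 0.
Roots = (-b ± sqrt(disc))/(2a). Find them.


disc = (-8)^2 - 4*5*32 = 64 - 640 = -576
sqrt(|disc|) = sqrt(576) = 24.0000
Real part = 8/(2*5) = 0.8000
Imag part = 24.0000/(2*5) = 2.4000

0.8000 ± 2.4000i


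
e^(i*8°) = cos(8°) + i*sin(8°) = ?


cos(8°) = 0.9903
sin(8°) = 0.1392

e^(i*8°) = 0.9903 + 0.1392i


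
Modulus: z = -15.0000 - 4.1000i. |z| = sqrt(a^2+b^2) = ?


|z| = sqrt((-15)^2 + (-4.1)^2) = sqrt(225 + 16.81) = sqrt(241.81) = 15.5502

|z| = 15.5502


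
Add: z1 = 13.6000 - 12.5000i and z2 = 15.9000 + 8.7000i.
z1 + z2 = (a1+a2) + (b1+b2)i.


Real: 13.6 + 15.9 = 29.5
Imag: -12.5 + 8.7 = -3.8

29.5000 - 3.8000i


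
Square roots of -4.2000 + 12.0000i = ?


|z| = sqrt(17.64+144) = 12.7138
sqrt((|z|+a)/2) = sqrt((12.7138+(-4.2))/2) = sqrt(4.2569) = 2.0632
sqrt((|z|-a)/2) = sqrt((12.7138-(-4.2))/2) = sqrt(8.4569) = 2.9081

±(2.0632 + 2.9081i) i.e. 2.0632 + 2.9081i and -2.0632 - 2.9081i


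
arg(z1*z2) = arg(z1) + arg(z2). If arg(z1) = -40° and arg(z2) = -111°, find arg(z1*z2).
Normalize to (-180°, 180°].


arg(z1*z2) = -40° - 111° = -151°
Normalized to (-180°, 180°]: -151°

-151°


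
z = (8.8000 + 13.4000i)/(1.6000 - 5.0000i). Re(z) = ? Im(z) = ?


Multiply by conjugate: (8.8000 + 13.4000i)(1.6000 + 5.0000i) / (1.6^2 + (-5)^2)
Numerator real = 8.8*1.6 + 13.4*(-5) = -52.92
Numerator imag = 13.4*1.6 - 8.8*(-5) = 65.44
Denominator = 27.56
Re(z) = -52.92/27.56 = -1.9202
Im(z) = 65.44/27.56 = 2.3745

Re(z) = -1.9202, Im(z) = 2.3745


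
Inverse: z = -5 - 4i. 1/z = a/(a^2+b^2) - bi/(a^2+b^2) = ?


|z|^2 = 25+16 = 41
1/z = (-5 + 4i)/41

1/z = -0.1220 + 0.0976i


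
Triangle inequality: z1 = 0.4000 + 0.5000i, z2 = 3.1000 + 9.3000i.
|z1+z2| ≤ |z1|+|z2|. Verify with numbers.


|z1| = sqrt(0.4^2 + 0.5^2) = sqrt(0.41) = 0.6403
|z2| = sqrt(3.1^2 + 9.3^2) = sqrt(96.1) = 9.8031
z1+z2 = 3.5000 + 9.8000i
|z1+z2| = sqrt(108.29) = 10.4062
|z1|+|z2| = 0.6403 + 9.8031 = 10.4434

|z1+z2| = 10.4062 ≤ |z1|+|z2| = 10.4434 (verified)


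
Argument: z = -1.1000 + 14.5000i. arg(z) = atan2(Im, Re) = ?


Re = -1.1, Im = 14.5
arg = atan2(14.5, -1.1) = 94.3383 degrees

arg(z) = 94.3383 degrees


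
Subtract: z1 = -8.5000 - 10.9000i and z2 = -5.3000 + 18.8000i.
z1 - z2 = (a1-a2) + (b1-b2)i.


Real: -8.5 + 5.3 = -3.2
Imag: -10.9 - 18.8 = -29.7

-3.2000 - 29.7000i


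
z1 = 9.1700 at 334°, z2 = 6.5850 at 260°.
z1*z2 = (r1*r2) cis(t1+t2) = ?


r = 9.1700 * 6.5850 = 60.3845
theta = 334° + 260° = 594° = 234° (mod 360)

60.3845 cis(234°)


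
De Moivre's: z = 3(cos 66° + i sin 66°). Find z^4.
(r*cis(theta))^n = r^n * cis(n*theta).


r^4 = 3^4 = 81
n*theta = 4*66° = 264° = 264° (mod 360)
a = 81*cos(264°) = -8.4668
b = 81*sin(264°) = -80.5563

81 cis(264°) = -8.4668 - 80.5563i


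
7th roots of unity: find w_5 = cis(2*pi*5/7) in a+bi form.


Angle = 360*5/7 = 257.1429°
a = cos(257.1429°) = -0.2225
b = sin(257.1429°) = -0.9749

-0.2225 - 0.9749i


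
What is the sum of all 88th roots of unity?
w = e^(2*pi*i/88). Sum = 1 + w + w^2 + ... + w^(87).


The sum of all 88th roots of unity is 0.
Geometric series: (1 - w^88)/(1 - w) = (1-1)/(1-w) = 0 since w^88 = 1, w ≠ 1.
Alternatively: coefficient of z^87 in z^88 - 1 is 0.

0


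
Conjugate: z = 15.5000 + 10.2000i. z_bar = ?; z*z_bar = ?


z_bar = 15.5000 - 10.2000i
z*z_bar = 15.5^2 + 10.2^2 = 240.25 + 104.04 = 344.29

z_bar = 15.5000 - 10.2000i, z*z_bar = 344.29


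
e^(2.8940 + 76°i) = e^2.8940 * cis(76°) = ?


e^2.8940 = 18.0654
cos(76°) = 0.24192
sin(76°) = 0.970296
Real = 18.0654*0.24192 = 4.3704
Imag = 18.0654*0.970296 = 17.5288

4.3704 + 17.5288i


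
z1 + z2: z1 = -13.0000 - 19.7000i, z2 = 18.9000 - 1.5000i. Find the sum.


Real: -13 + 18.9 = 5.9
Imag: -19.7 - 1.5 = -21.2

5.9000 - 21.2000i


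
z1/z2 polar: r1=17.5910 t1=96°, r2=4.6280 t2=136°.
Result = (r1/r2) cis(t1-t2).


r = 17.5910 / 4.6280 = 3.8010
theta = 96° - 136° = -40° = 320° (mod 360)

3.8010 cis(320°)


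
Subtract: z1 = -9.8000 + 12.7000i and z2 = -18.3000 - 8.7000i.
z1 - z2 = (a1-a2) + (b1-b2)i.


Real: -9.8 + 18.3 = 8.5
Imag: 12.7 + 8.7 = 21.4

8.5000 + 21.4000i


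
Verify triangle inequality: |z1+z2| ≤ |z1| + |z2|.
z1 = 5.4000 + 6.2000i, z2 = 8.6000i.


|z1| = sqrt(5.4^2 + 6.2^2) = sqrt(67.6) = 8.2219
|z2| = sqrt(0^2 + 8.6^2) = sqrt(73.96) = 8.6000
z1+z2 = 5.4000 + 14.8000i
|z1+z2| = sqrt(248.2) = 15.7544
|z1|+|z2| = 8.2219 + 8.6000 = 16.8219

|z1+z2| = 15.7544 ≤ |z1|+|z2| = 16.8219 (verified)


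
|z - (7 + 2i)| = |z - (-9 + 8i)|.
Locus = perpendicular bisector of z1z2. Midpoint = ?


Equal distances means the locus is the perpendicular bisector of z1 and z2.
Midpoint = ((7+(-9))/2, (2+8)/2) = (-1.0000, 5.0000)

Perpendicular bisector through (-1.0000, 5.0000)


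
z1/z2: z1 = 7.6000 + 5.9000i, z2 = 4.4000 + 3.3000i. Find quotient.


Conjugate of z2 = 4.4000 - 3.3000i
Numerator: (7.6000 + 5.9000i)(4.4000 - 3.3000i) = 52.9100 + 0.8800i
Denominator: 4.4^2 + 3.3^2 = 30.25
Result = (52.9100 + 0.8800i)/30.25

1.7491 + 0.0291i


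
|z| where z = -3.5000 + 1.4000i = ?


|z| = sqrt((-3.5)^2 + 1.4^2) = sqrt(12.25 + 1.96) = sqrt(14.21) = 3.7696

|z| = 3.7696


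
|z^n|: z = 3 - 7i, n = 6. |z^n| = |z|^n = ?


|z| = sqrt(9+49) = sqrt(58) = 7.6158
|z^6| = |z|^6 = (sqrt(58))^6 = 58^3 = 195112

|z^6| = 195112


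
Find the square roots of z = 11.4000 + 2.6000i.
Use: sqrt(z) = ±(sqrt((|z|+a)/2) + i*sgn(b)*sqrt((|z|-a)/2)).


|z| = sqrt(129.96+6.76) = 11.6927
sqrt((|z|+a)/2) = sqrt((11.6927+11.4)/2) = sqrt(11.5464) = 3.3980
sqrt((|z|-a)/2) = sqrt((11.6927-11.4)/2) = sqrt(0.1464) = 0.3826

±(3.3980 + 0.3826i) i.e. 3.3980 + 0.3826i and -3.3980 - 0.3826i


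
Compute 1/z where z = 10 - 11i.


|z|^2 = 100+121 = 221
1/z = (10 + 11i)/221

1/z = 0.0452 + 0.0498i


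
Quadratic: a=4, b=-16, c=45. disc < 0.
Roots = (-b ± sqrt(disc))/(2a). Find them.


disc = (-16)^2 - 4*4*45 = 256 - 720 = -464
sqrt(|disc|) = sqrt(464) = 21.5407
Real part = 16/(2*4) = 2.0000
Imag part = 21.5407/(2*4) = 2.6926

2.0000 ± 2.6926i


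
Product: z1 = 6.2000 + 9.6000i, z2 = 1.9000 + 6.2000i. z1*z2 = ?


Real = 6.2*1.9 - 9.6*6.2 = 11.78 - 59.52 = -47.74
Imag = 6.2*6.2 + 1.9*9.6 = 38.44 + 18.24 = 56.68

-47.7400 + 56.6800i


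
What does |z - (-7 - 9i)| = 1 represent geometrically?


|z - z0| = r is a circle with center z0 and radius r.
Center = (-7, -9), radius = 1

Circle with center (-7, -9) and radius 1


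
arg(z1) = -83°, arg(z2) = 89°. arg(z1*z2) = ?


arg(z1*z2) = -83° + 89° = 6°
Normalized to (-180°, 180°]: 6°

6°


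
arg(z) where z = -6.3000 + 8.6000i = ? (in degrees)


Re = -6.3, Im = 8.6
arg = atan2(8.6, -6.3) = 126.2249 degrees

arg(z) = 126.2249 degrees


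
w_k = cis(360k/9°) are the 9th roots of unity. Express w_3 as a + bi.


Angle = 360*3/9 = 120°
a = cos(120°) = -0.5000
b = sin(120°) = 0.8660

-0.5000 + 0.8660i


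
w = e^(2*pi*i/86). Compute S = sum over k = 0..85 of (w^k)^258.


The roots are w_k = w^k with w = e^(2*pi*i/86), and (w^k)^258 = (w^258)^k.
So S = 1 + u + u^2 + ... + u^(85) with u = w^258.
258 = 3*86 + 0, so 258 is a multiple of 86 and u = (w^86)^3 = 1.
Every one of the 86 terms equals 1: S = 86

S = 86


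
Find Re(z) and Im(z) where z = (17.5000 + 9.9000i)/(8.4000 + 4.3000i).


Multiply by conjugate: (17.5000 + 9.9000i)(8.4000 - 4.3000i) / (8.4^2 + 4.3^2)
Numerator real = 17.5*8.4 + 9.9*4.3 = 189.57
Numerator imag = 9.9*8.4 - 17.5*4.3 = 7.91
Denominator = 89.05
Re(z) = 189.57/89.05 = 2.1288
Im(z) = 7.91/89.05 = 0.0888

Re(z) = 2.1288, Im(z) = 0.0888


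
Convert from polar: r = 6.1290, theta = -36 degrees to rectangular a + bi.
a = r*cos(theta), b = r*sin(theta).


a = 6.1290*cos(-36°) = 6.1290*0.80902 = 4.9585
b = 6.1290*sin(-36°) = 6.1290*(-0.587785) = -3.6025

4.9585 - 3.6025i


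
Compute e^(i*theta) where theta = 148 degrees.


cos(148°) = -0.8480
sin(148°) = 0.5299

e^(i*148°) = -0.8480 + 0.5299i


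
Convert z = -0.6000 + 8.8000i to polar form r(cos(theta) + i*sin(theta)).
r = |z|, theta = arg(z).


r = sqrt(0.36+77.44) = sqrt(77.8) = 8.8204
theta = atan2(8.8, -0.6) = 93.9005 degrees

r = 8.8204, theta = 93.9005 degrees


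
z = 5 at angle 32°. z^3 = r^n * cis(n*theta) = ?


r^3 = 5^3 = 125
n*theta = 3*32° = 96° = 96° (mod 360)
a = 125*cos(96°) = -13.0661
b = 125*sin(96°) = 124.3152

125 cis(96°) = -13.0661 + 124.3152i


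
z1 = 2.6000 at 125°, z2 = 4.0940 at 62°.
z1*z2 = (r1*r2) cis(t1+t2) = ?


r = 2.6000 * 4.0940 = 10.6444
theta = 125° + 62° = 187° = 187° (mod 360)

10.6444 cis(187°)


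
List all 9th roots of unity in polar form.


The 9th roots of unity are cis(360k/9°) for k=0..8
Angle step = 360/9 = 40°
Primitive root: cis(40°)
Primitive root = 0.7660 + 0.6428i

9 roots at angles: 0°, 40°, 80°, 120°, 160°, 200°, 240°, 280°, 320°


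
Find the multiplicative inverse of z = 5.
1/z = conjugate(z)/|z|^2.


|z|^2 = 25+0 = 25
1/z = (5 - 0i)/25

1/z = 0.2000 + 0i


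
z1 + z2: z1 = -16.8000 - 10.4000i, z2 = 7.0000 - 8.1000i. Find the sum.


Real: -16.8 + 7 = -9.8
Imag: -10.4 - 8.1 = -18.5

-9.8000 - 18.5000i


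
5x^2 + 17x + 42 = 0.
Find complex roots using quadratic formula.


disc = 17^2 - 4*5*42 = 289 - 840 = -551
sqrt(|disc|) = sqrt(551) = 23.4734
Real part = -17/(2*5) = -1.7000
Imag part = 23.4734/(2*5) = 2.3473

-1.7000 ± 2.3473i


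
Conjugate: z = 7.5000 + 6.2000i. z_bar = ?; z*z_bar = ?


z_bar = 7.5000 - 6.2000i
z*z_bar = 7.5^2 + 6.2^2 = 56.25 + 38.44 = 94.69

z_bar = 7.5000 - 6.2000i, z*z_bar = 94.69


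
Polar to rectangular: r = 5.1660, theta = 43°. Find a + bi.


a = 5.1660*cos(43°) = 5.1660*0.73135 = 3.7782
b = 5.1660*sin(43°) = 5.1660*0.682 = 3.5232

3.7782 + 3.5232i


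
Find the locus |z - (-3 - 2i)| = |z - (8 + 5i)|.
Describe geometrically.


Equal distances means the locus is the perpendicular bisector of z1 and z2.
Midpoint = ((-3+8)/2, (-2+5)/2) = (2.5000, 1.5000)

Perpendicular bisector through (2.5000, 1.5000)


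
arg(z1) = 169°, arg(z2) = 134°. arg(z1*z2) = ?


arg(z1*z2) = 169° + 134° = 303°
Normalized to (-180°, 180°]: -57°

-57°


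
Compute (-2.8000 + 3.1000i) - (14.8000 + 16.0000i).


Real: -2.8 - 14.8 = -17.6
Imag: 3.1 - 16 = -12.9

-17.6000 - 12.9000i


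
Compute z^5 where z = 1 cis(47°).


r^5 = 1^5 = 1
n*theta = 5*47° = 235° = 235° (mod 360)
a = 1*cos(235°) = -0.5736
b = 1*sin(235°) = -0.8192

1 cis(235°) = -0.5736 - 0.8192i


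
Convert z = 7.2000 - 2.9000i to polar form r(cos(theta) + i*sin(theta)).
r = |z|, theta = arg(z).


r = sqrt(51.84+8.41) = sqrt(60.25) = 7.7621
theta = atan2(-2.9, 7.2) = -21.9385 degrees

r = 7.7621, theta = -21.9385 degrees


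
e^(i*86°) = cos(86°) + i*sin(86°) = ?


cos(86°) = 0.0698
sin(86°) = 0.9976

e^(i*86°) = 0.0698 + 0.9976i


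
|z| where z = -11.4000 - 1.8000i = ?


|z| = sqrt((-11.4)^2 + (-1.8)^2) = sqrt(129.96 + 3.24) = sqrt(133.2) = 11.5412

|z| = 11.5412


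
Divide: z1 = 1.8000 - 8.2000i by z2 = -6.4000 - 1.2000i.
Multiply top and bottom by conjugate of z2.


Conjugate of z2 = -6.4000 + 1.2000i
Numerator: (1.8000 - 8.2000i)(-6.4000 + 1.2000i) = -1.6800 + 54.6400i
Denominator: (-6.4)^2 + (-1.2)^2 = 42.4
Result = (-1.6800 + 54.6400i)/42.4

-0.0396 + 1.2887i


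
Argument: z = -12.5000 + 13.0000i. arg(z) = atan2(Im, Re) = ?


Re = -12.5, Im = 13
arg = atan2(13, -12.5) = 133.8767 degrees

arg(z) = 133.8767 degrees


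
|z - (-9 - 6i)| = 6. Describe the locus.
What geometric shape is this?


|z - z0| = r is a circle with center z0 and radius r.
Center = (-9, -6), radius = 6

Circle with center (-9, -6) and radius 6


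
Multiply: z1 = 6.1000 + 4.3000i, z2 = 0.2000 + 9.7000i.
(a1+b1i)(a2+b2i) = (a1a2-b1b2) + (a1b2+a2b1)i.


Real = 6.1*0.2 - 4.3*9.7 = 1.22 - 41.71 = -40.49
Imag = 6.1*9.7 + 0.2*4.3 = 59.17 + 0.86 = 60.03

-40.4900 + 60.0300i


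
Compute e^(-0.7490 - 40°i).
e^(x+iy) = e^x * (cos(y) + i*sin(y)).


e^-0.7490 = 0.4728
cos(-40°) = 0.766
sin(-40°) = -0.6428
Real = 0.4728*0.766 = 0.3622
Imag = 0.4728*(-0.6428) = -0.3039

0.3622 - 0.3039i


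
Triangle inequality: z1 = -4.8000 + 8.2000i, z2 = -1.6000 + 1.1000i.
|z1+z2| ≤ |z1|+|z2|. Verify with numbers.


|z1| = sqrt((-4.8)^2 + 8.2^2) = sqrt(90.28) = 9.5016
|z2| = sqrt((-1.6)^2 + 1.1^2) = sqrt(3.77) = 1.9416
z1+z2 = -6.4000 + 9.3000i
|z1+z2| = sqrt(127.45) = 11.2894
|z1|+|z2| = 9.5016 + 1.9416 = 11.4432

|z1+z2| = 11.2894 ≤ |z1|+|z2| = 11.4432 (verified)


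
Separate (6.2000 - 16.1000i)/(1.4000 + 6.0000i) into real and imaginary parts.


Multiply by conjugate: (6.2000 - 16.1000i)(1.4000 - 6.0000i) / (1.4^2 + 6^2)
Numerator real = 6.2*1.4 - (16.1)*6 = -87.92
Numerator imag = -16.1*1.4 - 6.2*6 = -59.74
Denominator = 37.96
Re(z) = -87.92/37.96 = -2.3161
Im(z) = -59.74/37.96 = -1.5738

Re(z) = -2.3161, Im(z) = -1.5738


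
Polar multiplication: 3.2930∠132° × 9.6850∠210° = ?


r = 3.2930 * 9.6850 = 31.8927
theta = 132° + 210° = 342° = 342° (mod 360)

31.8927 cis(342°)


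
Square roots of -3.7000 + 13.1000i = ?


|z| = sqrt(13.69+171.61) = 13.6125
sqrt((|z|+a)/2) = sqrt((13.6125+(-3.7))/2) = sqrt(4.9562) = 2.2263
sqrt((|z|-a)/2) = sqrt((13.6125-(-3.7))/2) = sqrt(8.6562) = 2.9422

±(2.2263 + 2.9422i) i.e. 2.2263 + 2.9422i and -2.2263 - 2.9422i


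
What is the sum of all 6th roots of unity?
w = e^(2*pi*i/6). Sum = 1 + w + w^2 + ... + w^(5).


The sum of all 6th roots of unity is 0.
Geometric series: (1 - w^6)/(1 - w) = (1-1)/(1-w) = 0 since w^6 = 1, w ≠ 1.
Alternatively: coefficient of z^5 in z^6 - 1 is 0.

0


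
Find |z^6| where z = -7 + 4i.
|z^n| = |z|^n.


|z| = sqrt(49+16) = sqrt(65) = 8.0623
|z^6| = |z|^6 = (sqrt(65))^6 = 65^3 = 274625

|z^6| = 274625


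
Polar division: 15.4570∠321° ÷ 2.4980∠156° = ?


r = 15.4570 / 2.4980 = 6.1878
theta = 321° - 156° = 165° = 165° (mod 360)

6.1878 cis(165°)


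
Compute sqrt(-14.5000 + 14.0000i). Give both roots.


|z| = sqrt(210.25+196) = 20.1556
sqrt((|z|+a)/2) = sqrt((20.1556+(-14.5))/2) = sqrt(2.8278) = 1.6816
sqrt((|z|-a)/2) = sqrt((20.1556-(-14.5))/2) = sqrt(17.3278) = 4.1627

±(1.6816 + 4.1627i) i.e. 1.6816 + 4.1627i and -1.6816 - 4.1627i


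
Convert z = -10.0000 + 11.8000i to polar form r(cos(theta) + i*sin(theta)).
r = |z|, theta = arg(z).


r = sqrt(100+139.24) = sqrt(239.24) = 15.4674
theta = atan2(11.8, -10) = 130.2799 degrees

r = 15.4674, theta = 130.2799 degrees


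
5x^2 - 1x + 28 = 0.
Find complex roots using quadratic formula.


disc = (-1)^2 - 4*5*28 = 1 - 560 = -559
sqrt(|disc|) = sqrt(559) = 23.6432
Real part = 1/(2*5) = 0.1000
Imag part = 23.6432/(2*5) = 2.3643

0.1000 ± 2.3643i


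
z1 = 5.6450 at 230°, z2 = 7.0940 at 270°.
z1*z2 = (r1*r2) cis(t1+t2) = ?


r = 5.6450 * 7.0940 = 40.0456
theta = 230° + 270° = 500° = 140° (mod 360)

40.0456 cis(140°)


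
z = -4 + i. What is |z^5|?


|z| = sqrt(16+1) = sqrt(17) = 4.1231
|z^5| = |z|^5 = (sqrt(17))^5 = 17^2 * sqrt(17) = 289*sqrt(17)

|z^5| = 289*sqrt(17) ≈ 1191.5775


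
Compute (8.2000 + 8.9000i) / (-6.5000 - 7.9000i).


Conjugate of z2 = -6.5000 + 7.9000i
Numerator: (8.2000 + 8.9000i)(-6.5000 + 7.9000i) = -123.6100 + 6.9300i
Denominator: (-6.5)^2 + (-7.9)^2 = 104.66
Result = (-123.6100 + 6.9300i)/104.66

-1.1811 + 0.0662i


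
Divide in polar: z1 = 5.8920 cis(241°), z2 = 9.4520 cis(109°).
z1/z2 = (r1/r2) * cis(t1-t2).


r = 5.8920 / 9.4520 = 0.6234
theta = 241° - 109° = 132° = 132° (mod 360)

0.6234 cis(132°)


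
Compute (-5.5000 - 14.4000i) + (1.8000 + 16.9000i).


Real: -5.5 + 1.8 = -3.7
Imag: -14.4 + 16.9 = 2.5

-3.7000 + 2.5000i


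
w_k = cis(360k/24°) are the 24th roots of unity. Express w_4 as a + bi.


Angle = 360*4/24 = 60°
a = cos(60°) = 0.5000
b = sin(60°) = 0.8660

0.5000 + 0.8660i


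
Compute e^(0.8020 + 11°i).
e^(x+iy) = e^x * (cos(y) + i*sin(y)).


e^0.8020 = 2.2300
cos(11°) = 0.9816
sin(11°) = 0.1908
Real = 2.2300*0.9816 = 2.1890
Imag = 2.2300*0.1908 = 0.4255

2.1890 + 0.4255i


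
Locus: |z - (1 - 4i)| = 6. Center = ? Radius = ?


|z - z0| = r is a circle with center z0 and radius r.
Center = (1, -4), radius = 6

Circle with center (1, -4) and radius 6


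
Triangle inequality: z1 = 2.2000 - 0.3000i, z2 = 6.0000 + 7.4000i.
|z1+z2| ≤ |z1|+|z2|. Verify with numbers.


|z1| = sqrt(2.2^2 + (-0.3)^2) = sqrt(4.93) = 2.2204
|z2| = sqrt(6^2 + 7.4^2) = sqrt(90.76) = 9.5268
z1+z2 = 8.2000 + 7.1000i
|z1+z2| = sqrt(117.65) = 10.8467
|z1|+|z2| = 2.2204 + 9.5268 = 11.7472

|z1+z2| = 10.8467 ≤ |z1|+|z2| = 11.7472 (verified)


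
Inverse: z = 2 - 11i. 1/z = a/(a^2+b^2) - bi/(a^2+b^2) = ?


|z|^2 = 4+121 = 125
1/z = (2 + 11i)/125

1/z = 0.0160 + 0.0880i


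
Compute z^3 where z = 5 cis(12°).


r^3 = 5^3 = 125
n*theta = 3*12° = 36° = 36° (mod 360)
a = 125*cos(36°) = 101.1271
b = 125*sin(36°) = 73.4732

125 cis(36°) = 101.1271 + 73.4732i


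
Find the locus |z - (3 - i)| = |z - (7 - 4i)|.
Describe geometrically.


Equal distances means the locus is the perpendicular bisector of z1 and z2.
Midpoint = ((3+7)/2, (-1+(-4))/2) = (5.0000, -2.5000)

Perpendicular bisector through (5.0000, -2.5000)


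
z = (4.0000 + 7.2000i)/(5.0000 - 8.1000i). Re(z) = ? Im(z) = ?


Multiply by conjugate: (4.0000 + 7.2000i)(5.0000 + 8.1000i) / (5^2 + (-8.1)^2)
Numerator real = 4*5 + 7.2*(-8.1) = -38.32
Numerator imag = 7.2*5 - 4*(-8.1) = 68.4
Denominator = 90.61
Re(z) = -38.32/90.61 = -0.4229
Im(z) = 68.4/90.61 = 0.7549

Re(z) = -0.4229, Im(z) = 0.7549


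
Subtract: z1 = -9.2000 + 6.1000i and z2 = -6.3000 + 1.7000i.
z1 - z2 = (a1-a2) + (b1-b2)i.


Real: -9.2 + 6.3 = -2.9
Imag: 6.1 - 1.7 = 4.4

-2.9000 + 4.4000i


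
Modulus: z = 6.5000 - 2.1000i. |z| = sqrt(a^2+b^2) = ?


|z| = sqrt(6.5^2 + (-2.1)^2) = sqrt(42.25 + 4.41) = sqrt(46.66) = 6.8308

|z| = 6.8308


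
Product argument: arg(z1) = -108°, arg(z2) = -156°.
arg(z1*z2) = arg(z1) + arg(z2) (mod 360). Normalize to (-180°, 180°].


arg(z1*z2) = -108° - 156° = -264°
Normalized to (-180°, 180°]: 96°

96°


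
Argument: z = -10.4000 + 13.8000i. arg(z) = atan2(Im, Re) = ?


Re = -10.4, Im = 13.8
arg = atan2(13.8, -10.4) = 127.0025 degrees

arg(z) = 127.0025 degrees


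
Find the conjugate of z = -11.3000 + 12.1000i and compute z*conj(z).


z_bar = -11.3000 - 12.1000i
z*z_bar = (-11.3)^2 + 12.1^2 = 127.69 + 146.41 = 274.1

z_bar = -11.3000 - 12.1000i, z*z_bar = 274.1


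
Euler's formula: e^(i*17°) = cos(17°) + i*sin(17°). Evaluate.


cos(17°) = 0.9563
sin(17°) = 0.2924

e^(i*17°) = 0.9563 + 0.2924i


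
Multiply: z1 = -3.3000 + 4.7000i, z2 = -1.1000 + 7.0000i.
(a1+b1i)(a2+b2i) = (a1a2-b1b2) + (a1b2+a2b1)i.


Real = -3.3*(-1.1) - 4.7*7 = 3.63 - 32.9 = -29.27
Imag = -3.3*7 - (1.1)*4.7 = -23.1 - (5.17) = -28.27

-29.2700 - 28.2700i


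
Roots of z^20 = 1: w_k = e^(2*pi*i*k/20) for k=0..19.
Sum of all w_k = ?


The sum of all 20th roots of unity is 0.
Geometric series: (1 - w^20)/(1 - w) = (1-1)/(1-w) = 0 since w^20 = 1, w ≠ 1.
Alternatively: coefficient of z^19 in z^20 - 1 is 0.

0


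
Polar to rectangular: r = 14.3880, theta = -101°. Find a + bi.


a = 14.3880*cos(-101°) = 14.3880*(-0.19081) = -2.7454
b = 14.3880*sin(-101°) = 14.3880*(-0.98163) = -14.1237

-2.7454 - 14.1237i


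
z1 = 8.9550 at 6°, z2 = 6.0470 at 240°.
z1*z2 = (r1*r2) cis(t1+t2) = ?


r = 8.9550 * 6.0470 = 54.1509
theta = 6° + 240° = 246° = 246° (mod 360)

54.1509 cis(246°)


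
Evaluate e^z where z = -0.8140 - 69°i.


e^-0.8140 = 0.4431
cos(-69°) = 0.3584
sin(-69°) = -0.9336
Real = 0.4431*0.3584 = 0.1588
Imag = 0.4431*(-0.9336) = -0.4137

0.1588 - 0.4137i


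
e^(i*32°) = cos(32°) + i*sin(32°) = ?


cos(32°) = 0.8480
sin(32°) = 0.5299

e^(i*32°) = 0.8480 + 0.5299i


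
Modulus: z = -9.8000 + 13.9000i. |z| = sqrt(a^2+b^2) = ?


|z| = sqrt((-9.8)^2 + 13.9^2) = sqrt(96.04 + 193.21) = sqrt(289.25) = 17.0074

|z| = 17.0074


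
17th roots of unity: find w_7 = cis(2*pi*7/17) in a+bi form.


Angle = 360*7/17 = 148.2353°
a = cos(148.2353°) = -0.8502
b = sin(148.2353°) = 0.5264

-0.8502 + 0.5264i


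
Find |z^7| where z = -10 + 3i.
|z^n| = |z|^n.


|z| = sqrt(100+9) = sqrt(109) = 10.4403
|z^7| = |z|^7 = (sqrt(109))^7 = 109^3 * sqrt(109) = 1295029*sqrt(109)

|z^7| = 1295029*sqrt(109) ≈ 13520499.6979


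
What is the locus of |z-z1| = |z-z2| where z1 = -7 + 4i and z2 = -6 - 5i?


Equal distances means the locus is the perpendicular bisector of z1 and z2.
Midpoint = ((-7+(-6))/2, (4+(-5))/2) = (-6.5000, -0.5000)

Perpendicular bisector through (-6.5000, -0.5000)


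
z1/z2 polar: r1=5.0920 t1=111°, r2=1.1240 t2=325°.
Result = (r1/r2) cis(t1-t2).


r = 5.0920 / 1.1240 = 4.5302
theta = 111° - 325° = -214° = 146° (mod 360)

4.5302 cis(146°)


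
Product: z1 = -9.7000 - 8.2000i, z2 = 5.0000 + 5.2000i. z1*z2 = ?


Real = -9.7*5 - (-8.2)*5.2 = -48.5 - (-42.64) = -5.86
Imag = -9.7*5.2 + 5*(-8.2) = -50.44 - (41) = -91.44

-5.8600 - 91.4400i


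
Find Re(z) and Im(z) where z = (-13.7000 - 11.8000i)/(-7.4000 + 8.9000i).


Multiply by conjugate: (-13.7000 - 11.8000i)(-7.4000 - 8.9000i) / ((-7.4)^2 + 8.9^2)
Numerator real = -13.7*(-7.4) - (11.8)*8.9 = -3.64
Numerator imag = -11.8*(-7.4) - (-13.7)*8.9 = 209.25
Denominator = 133.97
Re(z) = -3.64/133.97 = -0.0272
Im(z) = 209.25/133.97 = 1.5619

Re(z) = -0.0272, Im(z) = 1.5619


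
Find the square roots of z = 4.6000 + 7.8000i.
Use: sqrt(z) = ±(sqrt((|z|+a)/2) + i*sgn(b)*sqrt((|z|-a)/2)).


|z| = sqrt(21.16+60.84) = 9.0554
sqrt((|z|+a)/2) = sqrt((9.0554+4.6)/2) = sqrt(6.8277) = 2.6130
sqrt((|z|-a)/2) = sqrt((9.0554-4.6)/2) = sqrt(2.2277) = 1.4925

±(2.6130 + 1.4925i) i.e. 2.6130 + 1.4925i and -2.6130 - 1.4925i


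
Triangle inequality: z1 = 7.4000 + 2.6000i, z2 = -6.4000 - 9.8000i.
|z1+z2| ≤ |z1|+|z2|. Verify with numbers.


|z1| = sqrt(7.4^2 + 2.6^2) = sqrt(61.52) = 7.8435
|z2| = sqrt((-6.4)^2 + (-9.8)^2) = sqrt(137) = 11.7047
z1+z2 = 1.0000 - 7.2000i
|z1+z2| = sqrt(52.84) = 7.2691
|z1|+|z2| = 7.8435 + 11.7047 = 19.5482

|z1+z2| = 7.2691 ≤ |z1|+|z2| = 19.5482 (verified)


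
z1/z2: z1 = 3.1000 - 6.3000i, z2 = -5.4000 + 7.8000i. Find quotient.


Conjugate of z2 = -5.4000 - 7.8000i
Numerator: (3.1000 - 6.3000i)(-5.4000 - 7.8000i) = -65.8800 + 9.8400i
Denominator: (-5.4)^2 + 7.8^2 = 90
Result = (-65.8800 + 9.8400i)/90

-0.7320 + 0.1093i


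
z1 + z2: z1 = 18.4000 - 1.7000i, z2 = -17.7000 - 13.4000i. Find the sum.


Real: 18.4 - 17.7 = 0.7
Imag: -1.7 - 13.4 = -15.1

0.7000 - 15.1000i


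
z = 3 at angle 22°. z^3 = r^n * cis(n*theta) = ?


r^3 = 3^3 = 27
n*theta = 3*22° = 66° = 66° (mod 360)
a = 27*cos(66°) = 10.9819
b = 27*sin(66°) = 24.6657

27 cis(66°) = 10.9819 + 24.6657i


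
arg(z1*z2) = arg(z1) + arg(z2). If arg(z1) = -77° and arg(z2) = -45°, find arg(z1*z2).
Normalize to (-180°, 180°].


arg(z1*z2) = -77° - 45° = -122°
Normalized to (-180°, 180°]: -122°

-122°


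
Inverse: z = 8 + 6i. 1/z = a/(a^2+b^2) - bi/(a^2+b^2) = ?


|z|^2 = 64+36 = 100
1/z = (8 - 6i)/100

1/z = 0.0800 - 0.0600i


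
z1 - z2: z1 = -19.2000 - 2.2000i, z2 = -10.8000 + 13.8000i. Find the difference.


Real: -19.2 + 10.8 = -8.4
Imag: -2.2 - 13.8 = -16

-8.4000 - 16.0000i


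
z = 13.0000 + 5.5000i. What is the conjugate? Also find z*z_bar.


z_bar = 13.0000 - 5.5000i
z*z_bar = 13^2 + 5.5^2 = 169 + 30.25 = 199.25

z_bar = 13.0000 - 5.5000i, z*z_bar = 199.25


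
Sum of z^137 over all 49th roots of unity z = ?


The roots are w_k = w^k with w = e^(2*pi*i/49), and (w^k)^137 = (w^137)^k.
So S = 1 + u + u^2 + ... + u^(48) with u = w^137.
137 = 2*49 + 39, so 137 is not a multiple of 49: u = (w^49)^2 * w^39 = w^39 ≠ 1 (w is a primitive 49th root), while u^49 = (w^49)^137 = 1.
Geometric series: S = (1 - u^49)/(1 - u) = (1 - 1)/(1 - u) = 0

S = 0


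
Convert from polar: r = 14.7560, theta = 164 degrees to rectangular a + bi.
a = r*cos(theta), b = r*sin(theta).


a = 14.7560*cos(164°) = 14.7560*(-0.96126) = -14.1844
b = 14.7560*sin(164°) = 14.7560*0.27564 = 4.0673

-14.1844 + 4.0673i


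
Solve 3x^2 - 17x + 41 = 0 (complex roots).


disc = (-17)^2 - 4*3*41 = 289 - 492 = -203
sqrt(|disc|) = sqrt(203) = 14.2478
Real part = 17/(2*3) = 2.8333
Imag part = 14.2478/(2*3) = 2.3746

2.8333 ± 2.3746i


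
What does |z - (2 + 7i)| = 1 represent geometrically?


|z - z0| = r is a circle with center z0 and radius r.
Center = (2, 7), radius = 1

Circle with center (2, 7) and radius 1


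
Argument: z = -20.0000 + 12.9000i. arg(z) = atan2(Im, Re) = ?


Re = -20, Im = 12.9
arg = atan2(12.9, -20) = 147.1780 degrees

arg(z) = 147.1780 degrees


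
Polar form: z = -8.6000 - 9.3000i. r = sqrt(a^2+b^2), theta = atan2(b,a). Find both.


r = sqrt(73.96+86.49) = sqrt(160.45) = 12.6669
theta = atan2(-9.3, -8.6) = -132.7605 degrees

r = 12.6669, theta = -132.7605 degrees


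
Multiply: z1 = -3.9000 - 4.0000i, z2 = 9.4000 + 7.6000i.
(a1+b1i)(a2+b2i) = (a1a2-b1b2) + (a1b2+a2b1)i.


Real = -3.9*9.4 - (-4)*7.6 = -36.66 - (-30.4) = -6.26
Imag = -3.9*7.6 + 9.4*(-4) = -29.64 - (37.6) = -67.24

-6.2600 - 67.2400i


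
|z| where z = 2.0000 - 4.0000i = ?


|z| = sqrt(2^2 + (-4)^2) = sqrt(4 + 16) = sqrt(20) = 4.4721

|z| = 4.4721


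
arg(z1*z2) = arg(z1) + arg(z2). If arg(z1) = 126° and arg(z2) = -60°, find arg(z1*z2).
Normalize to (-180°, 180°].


arg(z1*z2) = 126° - 60° = 66°
Normalized to (-180°, 180°]: 66°

66°


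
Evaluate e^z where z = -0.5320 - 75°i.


e^-0.5320 = 0.5874
cos(-75°) = 0.2588
sin(-75°) = -0.9659
Real = 0.5874*0.2588 = 0.1520
Imag = 0.5874*(-0.9659) = -0.5674

0.1520 - 0.5674i


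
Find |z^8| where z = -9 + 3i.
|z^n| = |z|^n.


|z| = sqrt(81+9) = sqrt(90) = 9.4868
|z^8| = |z|^8 = (sqrt(90))^8 = 90^4 = 65610000

|z^8| = 65610000


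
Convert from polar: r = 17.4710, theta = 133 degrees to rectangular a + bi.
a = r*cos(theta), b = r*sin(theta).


a = 17.4710*cos(133°) = 17.4710*(-0.682) = -11.9152
b = 17.4710*sin(133°) = 17.4710*0.731354 = 12.7775

-11.9152 + 12.7775i


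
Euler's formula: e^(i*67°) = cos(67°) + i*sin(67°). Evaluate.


cos(67°) = 0.3907
sin(67°) = 0.9205

e^(i*67°) = 0.3907 + 0.9205i


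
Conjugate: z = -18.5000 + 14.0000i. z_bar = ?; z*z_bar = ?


z_bar = -18.5000 - 14.0000i
z*z_bar = (-18.5)^2 + 14^2 = 342.25 + 196 = 538.25

z_bar = -18.5000 - 14.0000i, z*z_bar = 538.25


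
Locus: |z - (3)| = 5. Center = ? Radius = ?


|z - z0| = r is a circle with center z0 and radius r.
Center = (3, 0), radius = 5

Circle with center (3, 0) and radius 5


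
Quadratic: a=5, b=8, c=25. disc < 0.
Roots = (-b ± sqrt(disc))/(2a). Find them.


disc = 8^2 - 4*5*25 = 64 - 500 = -436
sqrt(|disc|) = sqrt(436) = 20.8806
Real part = -8/(2*5) = -0.8000
Imag part = 20.8806/(2*5) = 2.0881

-0.8000 ± 2.0881i


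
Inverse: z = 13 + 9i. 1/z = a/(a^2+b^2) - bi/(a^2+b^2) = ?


|z|^2 = 169+81 = 250
1/z = (13 - 9i)/250

1/z = 0.0520 - 0.0360i


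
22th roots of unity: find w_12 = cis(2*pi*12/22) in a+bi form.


Angle = 360*12/22 = 196.3636°
a = cos(196.3636°) = -0.9595
b = sin(196.3636°) = -0.2817

-0.9595 - 0.2817i


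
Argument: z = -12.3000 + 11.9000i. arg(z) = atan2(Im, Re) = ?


Re = -12.3, Im = 11.9
arg = atan2(11.9, -12.3) = 135.9470 degrees

arg(z) = 135.9470 degrees


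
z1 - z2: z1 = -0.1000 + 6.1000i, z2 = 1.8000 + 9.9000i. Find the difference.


Real: -0.1 - 1.8 = -1.9
Imag: 6.1 - 9.9 = -3.8

-1.9000 - 3.8000i


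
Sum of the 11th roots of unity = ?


The sum of all 11th roots of unity is 0.
Geometric series: (1 - w^11)/(1 - w) = (1-1)/(1-w) = 0 since w^11 = 1, w ≠ 1.
Alternatively: coefficient of z^10 in z^11 - 1 is 0.

0


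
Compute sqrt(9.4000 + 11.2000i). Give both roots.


|z| = sqrt(88.36+125.44) = 14.6219
sqrt((|z|+a)/2) = sqrt((14.6219+9.4)/2) = sqrt(12.0110) = 3.4657
sqrt((|z|-a)/2) = sqrt((14.6219-9.4)/2) = sqrt(2.6110) = 1.6158

±(3.4657 + 1.6158i) i.e. 3.4657 + 1.6158i and -3.4657 - 1.6158i


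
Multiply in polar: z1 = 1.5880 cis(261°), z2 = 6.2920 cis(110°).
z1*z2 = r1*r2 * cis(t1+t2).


r = 1.5880 * 6.2920 = 9.9917
theta = 261° + 110° = 371° = 11° (mod 360)

9.9917 cis(11°)


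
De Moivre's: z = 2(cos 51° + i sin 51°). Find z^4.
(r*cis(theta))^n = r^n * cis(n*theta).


r^4 = 2^4 = 16
n*theta = 4*51° = 204° = 204° (mod 360)
a = 16*cos(204°) = -14.6167
b = 16*sin(204°) = -6.5078

16 cis(204°) = -14.6167 - 6.5078i


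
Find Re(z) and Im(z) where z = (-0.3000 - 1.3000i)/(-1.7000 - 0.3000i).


Multiply by conjugate: (-0.3000 - 1.3000i)(-1.7000 + 0.3000i) / ((-1.7)^2 + (-0.3)^2)
Numerator real = -0.3*(-1.7) - (1.3)*(-0.3) = 0.9
Numerator imag = -1.3*(-1.7) - (-0.3)*(-0.3) = 2.12
Denominator = 2.98
Re(z) = 0.9/2.98 = 0.3020
Im(z) = 2.12/2.98 = 0.7114

Re(z) = 0.3020, Im(z) = 0.7114


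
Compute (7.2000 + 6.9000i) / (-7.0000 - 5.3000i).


Conjugate of z2 = -7.0000 + 5.3000i
Numerator: (7.2000 + 6.9000i)(-7.0000 + 5.3000i) = -86.9700 - 10.1400i
Denominator: (-7)^2 + (-5.3)^2 = 77.09
Result = (-86.9700 - 10.1400i)/77.09

-1.1282 - 0.1315i


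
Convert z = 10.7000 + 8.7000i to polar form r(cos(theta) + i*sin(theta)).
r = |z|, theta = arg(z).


r = sqrt(114.49+75.69) = sqrt(190.18) = 13.7906
theta = atan2(8.7, 10.7) = 39.1140 degrees

r = 13.7906, theta = 39.1140 degrees


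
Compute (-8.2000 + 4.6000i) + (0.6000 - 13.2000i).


Real: -8.2 + 0.6 = -7.6
Imag: 4.6 - 13.2 = -8.6

-7.6000 - 8.6000i


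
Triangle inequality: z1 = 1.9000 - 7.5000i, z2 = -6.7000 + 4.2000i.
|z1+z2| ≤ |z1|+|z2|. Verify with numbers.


|z1| = sqrt(1.9^2 + (-7.5)^2) = sqrt(59.86) = 7.7369
|z2| = sqrt((-6.7)^2 + 4.2^2) = sqrt(62.53) = 7.9076
z1+z2 = -4.8000 - 3.3000i
|z1+z2| = sqrt(33.93) = 5.8249
|z1|+|z2| = 7.7369 + 7.9076 = 15.6445

|z1+z2| = 5.8249 ≤ |z1|+|z2| = 15.6445 (verified)


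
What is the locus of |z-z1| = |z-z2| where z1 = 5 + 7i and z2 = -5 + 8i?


Equal distances means the locus is the perpendicular bisector of z1 and z2.
Midpoint = ((5+(-5))/2, (7+8)/2) = (0, 7.5000)

Perpendicular bisector through (0, 7.5000)


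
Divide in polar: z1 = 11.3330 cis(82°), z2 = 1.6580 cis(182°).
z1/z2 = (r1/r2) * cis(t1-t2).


r = 11.3330 / 1.6580 = 6.8353
theta = 82° - 182° = -100° = 260° (mod 360)

6.8353 cis(260°)


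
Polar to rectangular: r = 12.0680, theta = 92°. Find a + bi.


a = 12.0680*cos(92°) = 12.0680*(-0.0349) = -0.4212
b = 12.0680*sin(92°) = 12.0680*0.99939 = 12.0606

-0.4212 + 12.0606i


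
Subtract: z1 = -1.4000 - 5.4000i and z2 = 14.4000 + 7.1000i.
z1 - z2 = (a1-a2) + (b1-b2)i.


Real: -1.4 - 14.4 = -15.8
Imag: -5.4 - 7.1 = -12.5

-15.8000 - 12.5000i


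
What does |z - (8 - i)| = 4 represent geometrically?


|z - z0| = r is a circle with center z0 and radius r.
Center = (8, -1), radius = 4

Circle with center (8, -1) and radius 4


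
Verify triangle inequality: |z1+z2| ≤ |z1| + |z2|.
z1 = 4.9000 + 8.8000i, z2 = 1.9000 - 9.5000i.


|z1| = sqrt(4.9^2 + 8.8^2) = sqrt(101.45) = 10.0722
|z2| = sqrt(1.9^2 + (-9.5)^2) = sqrt(93.86) = 9.6881
z1+z2 = 6.8000 - 0.7000i
|z1+z2| = sqrt(46.73) = 6.8359
|z1|+|z2| = 10.0722 + 9.6881 = 19.7603

|z1+z2| = 6.8359 ≤ |z1|+|z2| = 19.7603 (verified)


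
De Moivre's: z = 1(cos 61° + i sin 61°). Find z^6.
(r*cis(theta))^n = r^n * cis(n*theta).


r^6 = 1^6 = 1
n*theta = 6*61° = 366° = 6° (mod 360)
a = 1*cos(6°) = 0.9945
b = 1*sin(6°) = 0.1045

1 cis(6°) = 0.9945 + 0.1045i


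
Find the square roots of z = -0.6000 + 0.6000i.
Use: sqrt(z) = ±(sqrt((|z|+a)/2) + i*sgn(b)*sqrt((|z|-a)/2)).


|z| = sqrt(0.36+0.36) = 0.8485
sqrt((|z|+a)/2) = sqrt((0.8485+(-0.6))/2) = sqrt(0.1243) = 0.3525
sqrt((|z|-a)/2) = sqrt((0.8485-(-0.6))/2) = sqrt(0.7243) = 0.8510

±(0.3525 + 0.8510i) i.e. 0.3525 + 0.8510i and -0.3525 - 0.8510i


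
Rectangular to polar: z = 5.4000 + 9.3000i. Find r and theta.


r = sqrt(29.16+86.49) = sqrt(115.65) = 10.7541
theta = atan2(9.3, 5.4) = 59.8586 degrees

r = 10.7541, theta = 59.8586 degrees


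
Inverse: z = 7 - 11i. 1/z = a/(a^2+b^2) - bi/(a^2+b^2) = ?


|z|^2 = 49+121 = 170
1/z = (7 + 11i)/170

1/z = 0.0412 + 0.0647i


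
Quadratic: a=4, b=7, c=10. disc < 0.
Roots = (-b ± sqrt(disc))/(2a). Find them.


disc = 7^2 - 4*4*10 = 49 - 160 = -111
sqrt(|disc|) = sqrt(111) = 10.5357
Real part = -7/(2*4) = -0.8750
Imag part = 10.5357/(2*4) = 1.3170

-0.8750 ± 1.3170i


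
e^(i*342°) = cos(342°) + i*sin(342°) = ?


cos(342°) = 0.9511
sin(342°) = -0.3090

e^(i*342°) = 0.9511 - 0.3090i


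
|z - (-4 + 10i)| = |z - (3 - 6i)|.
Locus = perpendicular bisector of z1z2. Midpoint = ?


Equal distances means the locus is the perpendicular bisector of z1 and z2.
Midpoint = ((-4+3)/2, (10+(-6))/2) = (-0.5000, 2.0000)

Perpendicular bisector through (-0.5000, 2.0000)


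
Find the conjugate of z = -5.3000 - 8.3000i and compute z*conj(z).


z_bar = -5.3000 + 8.3000i
z*z_bar = (-5.3)^2 + (-8.3)^2 = 28.09 + 68.89 = 96.98

z_bar = -5.3000 + 8.3000i, z*z_bar = 96.98


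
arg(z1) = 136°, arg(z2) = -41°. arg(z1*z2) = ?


arg(z1*z2) = 136° - 41° = 95°
Normalized to (-180°, 180°]: 95°

95°


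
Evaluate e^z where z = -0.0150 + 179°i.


e^-0.0150 = 0.9851
cos(179°) = -0.99985
sin(179°) = 0.0175
Real = 0.9851*(-0.99985) = -0.9850
Imag = 0.9851*0.0175 = 0.0172

-0.9850 + 0.0172i


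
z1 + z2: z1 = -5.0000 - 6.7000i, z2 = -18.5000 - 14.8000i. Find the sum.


Real: -5 - 18.5 = -23.5
Imag: -6.7 - 14.8 = -21.5

-23.5000 - 21.5000i


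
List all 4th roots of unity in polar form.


The 4th roots of unity are cis(360k/4°) for k=0..3
Angle step = 360/4 = 90°
Primitive root: cis(90°)
Primitive root = 0 + 1.0000i

4 roots at angles: 0°, 90°, 180°, 270°


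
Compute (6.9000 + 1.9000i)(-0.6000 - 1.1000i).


Real = 6.9*(-0.6) - 1.9*(-1.1) = -4.14 - (-2.09) = -2.05
Imag = 6.9*(-1.1) - (0.6)*1.9 = -7.59 - (1.14) = -8.73

-2.0500 - 8.7300i


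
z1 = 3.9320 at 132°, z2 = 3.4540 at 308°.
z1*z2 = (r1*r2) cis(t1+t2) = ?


r = 3.9320 * 3.4540 = 13.5811
theta = 132° + 308° = 440° = 80° (mod 360)

13.5811 cis(80°)


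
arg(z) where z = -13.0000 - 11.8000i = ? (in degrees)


Re = -13, Im = -11.8
arg = atan2(-11.8, -13) = -137.7702 degrees

arg(z) = -137.7702 degrees


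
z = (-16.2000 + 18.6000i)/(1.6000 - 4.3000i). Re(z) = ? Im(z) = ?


Multiply by conjugate: (-16.2000 + 18.6000i)(1.6000 + 4.3000i) / (1.6^2 + (-4.3)^2)
Numerator real = -16.2*1.6 + 18.6*(-4.3) = -105.9
Numerator imag = 18.6*1.6 - (-16.2)*(-4.3) = -39.9
Denominator = 21.05
Re(z) = -105.9/21.05 = -5.0309
Im(z) = -39.9/21.05 = -1.8955

Re(z) = -5.0309, Im(z) = -1.8955


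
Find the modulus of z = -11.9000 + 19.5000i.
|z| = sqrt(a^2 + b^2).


|z| = sqrt((-11.9)^2 + 19.5^2) = sqrt(141.61 + 380.25) = sqrt(521.86) = 22.8443

|z| = 22.8443


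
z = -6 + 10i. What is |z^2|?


|z| = sqrt(36+100) = sqrt(136) = 11.6619
|z^2| = |z|^2 = (sqrt(136))^2 = 136

|z^2| = 136


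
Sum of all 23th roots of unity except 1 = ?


With w = e^(2*pi*i/23), all 23 of the 23th roots of unity w^0 = 1, w, ..., w^(22) sum to 0: 1 + w + ... + w^(22) = (1 - w^23)/(1 - w) = 0 since w^23 = 1, w ≠ 1.
Removing the root 1: w + w^2 + ... + w^(22) = 0 - 1 = -1

Sum = -1


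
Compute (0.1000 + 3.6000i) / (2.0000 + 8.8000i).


Conjugate of z2 = 2.0000 - 8.8000i
Numerator: (0.1000 + 3.6000i)(2.0000 - 8.8000i) = 31.8800 + 6.3200i
Denominator: 2^2 + 8.8^2 = 81.44
Result = (31.8800 + 6.3200i)/81.44

0.3915 + 0.0776i


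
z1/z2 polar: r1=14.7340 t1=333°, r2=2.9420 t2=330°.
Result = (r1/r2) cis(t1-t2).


r = 14.7340 / 2.9420 = 5.0082
theta = 333° - 330° = 3° = 3° (mod 360)

5.0082 cis(3°)


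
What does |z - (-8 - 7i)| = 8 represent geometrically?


|z - z0| = r is a circle with center z0 and radius r.
Center = (-8, -7), radius = 8

Circle with center (-8, -7) and radius 8


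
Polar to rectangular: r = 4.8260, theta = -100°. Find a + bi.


a = 4.8260*cos(-100°) = 4.8260*(-0.17365) = -0.8380
b = 4.8260*sin(-100°) = 4.8260*(-0.98481) = -4.7527

-0.8380 - 4.7527i


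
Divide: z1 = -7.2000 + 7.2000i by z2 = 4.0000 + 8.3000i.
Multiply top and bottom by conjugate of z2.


Conjugate of z2 = 4.0000 - 8.3000i
Numerator: (-7.2000 + 7.2000i)(4.0000 - 8.3000i) = 30.9600 + 88.5600i
Denominator: 4^2 + 8.3^2 = 84.89
Result = (30.9600 + 88.5600i)/84.89

0.3647 + 1.0432i


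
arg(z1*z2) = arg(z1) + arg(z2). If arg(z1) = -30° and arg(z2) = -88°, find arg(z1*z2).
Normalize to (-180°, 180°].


arg(z1*z2) = -30° - 88° = -118°
Normalized to (-180°, 180°]: -118°

-118°


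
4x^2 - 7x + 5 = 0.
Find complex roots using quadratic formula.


disc = (-7)^2 - 4*4*5 = 49 - 80 = -31
sqrt(|disc|) = sqrt(31) = 5.5678
Real part = 7/(2*4) = 0.8750
Imag part = 5.5678/(2*4) = 0.6960

0.8750 ± 0.6960i


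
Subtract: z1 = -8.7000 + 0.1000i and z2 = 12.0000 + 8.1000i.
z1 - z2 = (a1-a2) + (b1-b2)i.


Real: -8.7 - 12 = -20.7
Imag: 0.1 - 8.1 = -8

-20.7000 - 8.0000i


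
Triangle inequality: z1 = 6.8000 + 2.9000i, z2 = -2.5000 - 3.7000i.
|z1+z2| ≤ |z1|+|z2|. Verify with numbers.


|z1| = sqrt(6.8^2 + 2.9^2) = sqrt(54.65) = 7.3926
|z2| = sqrt((-2.5)^2 + (-3.7)^2) = sqrt(19.94) = 4.4654
z1+z2 = 4.3000 - 0.8000i
|z1+z2| = sqrt(19.13) = 4.3738
|z1|+|z2| = 7.3926 + 4.4654 = 11.8580

|z1+z2| = 4.3738 ≤ |z1|+|z2| = 11.8580 (verified)


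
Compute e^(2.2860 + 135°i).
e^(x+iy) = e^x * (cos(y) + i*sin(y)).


e^2.2860 = 9.8355
cos(135°) = -0.70711
sin(135°) = 0.70711
Real = 9.8355*(-0.70711) = -6.9548
Imag = 9.8355*0.70711 = 6.9548

-6.9548 + 6.9548i


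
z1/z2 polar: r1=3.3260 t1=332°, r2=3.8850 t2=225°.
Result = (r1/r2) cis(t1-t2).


r = 3.3260 / 3.8850 = 0.8561
theta = 332° - 225° = 107° = 107° (mod 360)

0.8561 cis(107°)


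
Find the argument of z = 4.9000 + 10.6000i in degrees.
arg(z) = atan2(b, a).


Re = 4.9, Im = 10.6
arg = atan2(10.6, 4.9) = 65.1906 degrees

arg(z) = 65.1906 degrees


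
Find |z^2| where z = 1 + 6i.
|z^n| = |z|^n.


|z| = sqrt(1+36) = sqrt(37) = 6.0828
|z^2| = |z|^2 = (sqrt(37))^2 = 37

|z^2| = 37


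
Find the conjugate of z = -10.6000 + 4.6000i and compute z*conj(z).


z_bar = -10.6000 - 4.6000i
z*z_bar = (-10.6)^2 + 4.6^2 = 112.36 + 21.16 = 133.52

z_bar = -10.6000 - 4.6000i, z*z_bar = 133.52


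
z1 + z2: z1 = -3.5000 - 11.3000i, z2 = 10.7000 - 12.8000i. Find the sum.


Real: -3.5 + 10.7 = 7.2
Imag: -11.3 - 12.8 = -24.1

7.2000 - 24.1000i


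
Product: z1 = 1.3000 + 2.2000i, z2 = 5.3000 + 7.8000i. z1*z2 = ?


Real = 1.3*5.3 - 2.2*7.8 = 6.89 - 17.16 = -10.27
Imag = 1.3*7.8 + 5.3*2.2 = 10.14 + 11.66 = 21.8

-10.2700 + 21.8000i


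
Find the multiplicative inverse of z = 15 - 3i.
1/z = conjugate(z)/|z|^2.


|z|^2 = 225+9 = 234
1/z = (15 + 3i)/234

1/z = 0.0641 + 0.0128i


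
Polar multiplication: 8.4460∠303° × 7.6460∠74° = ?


r = 8.4460 * 7.6460 = 64.5781
theta = 303° + 74° = 377° = 17° (mod 360)

64.5781 cis(17°)


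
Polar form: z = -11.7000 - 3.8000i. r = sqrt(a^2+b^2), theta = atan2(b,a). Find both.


r = sqrt(136.89+14.44) = sqrt(151.33) = 12.3016
theta = atan2(-3.8, -11.7) = -162.0069 degrees

r = 12.3016, theta = -162.0069 degrees
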